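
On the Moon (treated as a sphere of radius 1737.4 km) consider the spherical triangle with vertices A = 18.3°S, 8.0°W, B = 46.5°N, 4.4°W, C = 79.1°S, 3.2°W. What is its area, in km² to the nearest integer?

236216 km²

Side lengths (central angles): a = 2.1922, b = 1.0619, c = 1.1324 rad; semiperimeter s = 2.1932.
By l'Huilier's theorem, tan(E/4) = √[tan(s/2) tan((s−a)/2) tan((s−b)/2) tan((s−c)/2)], giving spherical excess E = 0.0783 rad.
Area = E·R² = 0.0783 × (1737.4)² ≈ 236216 km².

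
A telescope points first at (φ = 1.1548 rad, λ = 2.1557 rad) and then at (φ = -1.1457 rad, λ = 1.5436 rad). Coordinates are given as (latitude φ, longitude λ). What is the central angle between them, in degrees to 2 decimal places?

134.18°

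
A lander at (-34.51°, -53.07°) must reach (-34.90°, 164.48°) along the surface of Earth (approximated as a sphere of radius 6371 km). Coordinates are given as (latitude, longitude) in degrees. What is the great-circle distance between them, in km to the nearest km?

With latitudes φ₁ = -34.510°, φ₂ = -34.900° and longitude difference Δλ = -142.450°:
Haversine: a = sin²(Δφ/2) + cos φ₁ cos φ₂ sin²(Δλ/2) = 0.0000 + (0.8240)(0.8202)(0.8964) = 0.60583.
Central angle c = 2·arcsin(√a) = 1.78407 rad.
Distance = R·c = 6371 × 1.7841 ≈ 11366 km.

11366 km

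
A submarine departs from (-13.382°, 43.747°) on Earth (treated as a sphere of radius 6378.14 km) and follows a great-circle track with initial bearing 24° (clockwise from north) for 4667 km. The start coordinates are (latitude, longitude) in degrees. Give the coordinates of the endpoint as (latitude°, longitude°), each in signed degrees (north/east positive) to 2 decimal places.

Angular distance δ = d/R = 4667/6378.14 = 0.73172 rad; initial bearing θ = 0.4189 rad.
sin φ₂ = sin φ₁ cos δ + cos φ₁ sin δ cos θ = (-0.2314)(0.7440) + (0.9728)(0.6681)(0.9135) = 0.4216, so φ₂ = 24.94°.
Δλ = atan2(sin θ sin δ cos φ₁, cos δ − sin φ₁ sin φ₂) = atan2(0.2644, 0.8416) = 17.440°.
λ₂ = 43.747° + 17.440° = 61.19°.

24.94°, 61.19°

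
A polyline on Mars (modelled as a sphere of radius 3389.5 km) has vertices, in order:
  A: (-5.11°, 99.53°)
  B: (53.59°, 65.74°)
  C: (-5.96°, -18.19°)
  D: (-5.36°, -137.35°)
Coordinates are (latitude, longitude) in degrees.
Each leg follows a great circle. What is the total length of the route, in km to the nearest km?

16246 km

Leg A→B: central angle 1.1377 rad, distance 3856.3 km.
Leg B→C: central angle 1.5919 rad, distance 5395.9 km.
Leg C→D: central angle 2.0633 rad, distance 6993.4 km.
Total: 3856.3 + 5395.9 + 6993.4 ≈ 16246 km.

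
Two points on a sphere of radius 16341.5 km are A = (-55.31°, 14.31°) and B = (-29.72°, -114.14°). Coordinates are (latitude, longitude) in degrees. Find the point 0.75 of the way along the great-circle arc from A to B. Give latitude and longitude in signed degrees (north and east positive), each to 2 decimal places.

Central angle δ = 1.4703 rad. Interpolating on the sphere with fraction f = 0.75:
P = [sin((1−f)δ)·A + sin(fδ)·B] / sin δ = 0.3612·A + 0.8970·B in Cartesian coordinates,
giving P = (-0.1194, -0.6601, -0.7417), i.e. latitude -47.87°, longitude -100.25°.

-47.87°, -100.25°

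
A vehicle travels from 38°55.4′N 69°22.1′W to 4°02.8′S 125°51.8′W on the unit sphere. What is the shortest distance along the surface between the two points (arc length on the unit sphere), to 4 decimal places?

1.1766

Let φ₁ = 0.6793 rad, φ₂ = -0.0706 rad, and Δλ = -0.9860 rad.
Haversine: a = sin²(Δφ/2) + cos φ₁ cos φ₂ sin²(Δλ/2) = 0.1341 + (0.7780)(0.9975)(0.2240) = 0.30798.
Central angle c = 2·arcsin(√a) = 1.17662 rad.
On the unit sphere the arc length equals the central angle: 1.1766.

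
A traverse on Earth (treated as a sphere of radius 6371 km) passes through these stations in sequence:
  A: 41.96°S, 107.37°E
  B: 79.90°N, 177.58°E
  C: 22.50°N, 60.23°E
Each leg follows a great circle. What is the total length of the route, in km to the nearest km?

Leg A→B: central angle 2.2320 rad, distance 14220.3 km.
Leg B→C: central angle 1.2637 rad, distance 8050.9 km.
Total: 14220.3 + 8050.9 ≈ 22271 km.

22271 km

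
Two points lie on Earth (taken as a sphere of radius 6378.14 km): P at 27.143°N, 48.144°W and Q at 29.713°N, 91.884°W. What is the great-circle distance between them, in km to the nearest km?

4266 km

Let φ₁ = 0.4737 rad, φ₂ = 0.5186 rad, and Δλ = -0.7634 rad.
cos c = sin φ₁ sin φ₂ + cos φ₁ cos φ₂ cos Δλ = (0.4562)(0.4957) + (0.8899)(0.8685)(0.7225) = 0.78451,
so c = arccos(0.78451) = 0.66889 rad.
Distance = R·c = 6378.14 × 0.6689 ≈ 4266 km.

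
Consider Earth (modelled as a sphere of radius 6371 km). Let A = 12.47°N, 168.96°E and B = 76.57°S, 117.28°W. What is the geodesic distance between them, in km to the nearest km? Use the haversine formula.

In radians: φ₁ = 0.2176, φ₂ = -1.3364, Δλ = 73.760° = 1.2874 rad.
Haversine: a = sin²(Δφ/2) + cos φ₁ cos φ₂ sin²(Δλ/2) = 0.4916 + (0.9764)(0.2323)(0.3602) = 0.57330.
Central angle c = 2·arcsin(√a) = 1.71793 rad.
Distance = R·c = 6371 × 1.7179 ≈ 10945 km.

10945 km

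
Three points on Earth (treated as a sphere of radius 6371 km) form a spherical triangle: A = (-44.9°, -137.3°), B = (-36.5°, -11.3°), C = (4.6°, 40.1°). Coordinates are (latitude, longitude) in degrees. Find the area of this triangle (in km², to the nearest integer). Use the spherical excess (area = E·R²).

37496991 km²

Side lengths (central angles): a = 1.1016, b = 2.4371, c = 1.4855 rad; semiperimeter s = 2.5121.
By l'Huilier's theorem, tan(E/4) = √[tan(s/2) tan((s−a)/2) tan((s−b)/2) tan((s−c)/2)], giving spherical excess E = 0.9238 rad.
Area = E·R² = 0.9238 × (6371)² ≈ 37496991 km².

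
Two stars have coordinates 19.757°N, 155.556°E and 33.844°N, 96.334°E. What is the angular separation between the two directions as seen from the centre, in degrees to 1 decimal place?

54.0°

With latitudes φ₁ = 19.757°, φ₂ = 33.844° and longitude difference Δλ = -59.222°:
Haversine: a = sin²(Δφ/2) + cos φ₁ cos φ₂ sin²(Δλ/2) = 0.0150 + (0.9411)(0.8306)(0.2441) = 0.20588.
Central angle c = 2·arcsin(√a) = 0.94190 rad.
So the angular separation is 54.0°.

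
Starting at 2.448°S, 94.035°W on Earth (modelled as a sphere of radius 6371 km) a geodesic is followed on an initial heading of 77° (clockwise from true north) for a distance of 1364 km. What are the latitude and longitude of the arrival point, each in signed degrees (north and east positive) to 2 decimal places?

Angular distance δ = d/R = 1364/6371 = 0.21410 rad; initial bearing θ = 1.3439 rad.
sin φ₂ = sin φ₁ cos δ + cos φ₁ sin δ cos θ = (-0.0427)(0.9772) + (0.9991)(0.2125)(0.2250) = 0.0060, so φ₂ = 0.34°.
Δλ = atan2(sin θ sin δ cos φ₁, cos δ − sin φ₁ sin φ₂) = atan2(0.2068, 0.9774) = 11.948°.
λ₂ = -94.035° + 11.948° = -82.09°.

0.34°, -82.09°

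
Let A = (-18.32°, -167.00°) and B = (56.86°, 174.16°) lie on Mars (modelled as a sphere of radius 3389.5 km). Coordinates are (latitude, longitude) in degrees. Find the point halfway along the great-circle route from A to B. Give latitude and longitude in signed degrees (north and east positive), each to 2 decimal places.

The central angle between A and B is δ = 1.3408 rad.
With f = 0.5, the slerp weights are sin((1−f)δ)/sin δ = 0.6381 and sin(fδ)/sin δ = 0.6381.
Weighted sum of the unit vectors: (0.6381)·(-0.9250,-0.2135,-0.3143) + (0.6381)·(-0.5438,0.0556,0.8373) = (-0.9373, -0.1008, 0.3337).
Converting back: φ = atan2(z, √(x²+y²)) = 19.50°, λ = atan2(y, x) = -173.86°.

19.50°, -173.86°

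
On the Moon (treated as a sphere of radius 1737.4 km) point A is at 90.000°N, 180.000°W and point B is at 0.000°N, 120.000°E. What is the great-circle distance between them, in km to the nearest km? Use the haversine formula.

In radians: φ₁ = 1.5708, φ₂ = 0.0000, Δλ = -60.000° = -1.0472 rad.
Haversine: a = sin²(Δφ/2) + cos φ₁ cos φ₂ sin²(Δλ/2) = 0.5000 + (0.0000)(1.0000)(0.2500) = 0.50000.
Central angle c = 2·arcsin(√a) = 1.57080 rad.
Distance = R·c = 1737.4 × 1.5708 ≈ 2729 km.

2729 km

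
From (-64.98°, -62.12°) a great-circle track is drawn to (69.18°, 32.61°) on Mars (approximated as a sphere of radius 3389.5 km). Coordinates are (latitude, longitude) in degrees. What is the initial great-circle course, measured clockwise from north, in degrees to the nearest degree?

Δλ = 94.730° = 1.6534 rad.
y = sin Δλ · cos φ₂ = (0.9966)(0.3554) = 0.3542
x = cos φ₁ sin φ₂ − sin φ₁ cos φ₂ cos Δλ = (0.4229)(0.9347) − (-0.9062)(0.3554)(-0.0825) = 0.3688
θ = atan2(y, x) = 43.85°, so the bearing is 44°.

44°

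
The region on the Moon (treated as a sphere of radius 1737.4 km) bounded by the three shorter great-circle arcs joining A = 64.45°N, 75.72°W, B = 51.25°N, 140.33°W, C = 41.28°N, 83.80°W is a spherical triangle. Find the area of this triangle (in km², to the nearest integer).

392756 km²

Side lengths (central angles): a = 0.6858, b = 0.4125, c = 0.6105 rad; semiperimeter s = 0.8544.
By l'Huilier's theorem, tan(E/4) = √[tan(s/2) tan((s−a)/2) tan((s−b)/2) tan((s−c)/2)], giving spherical excess E = 0.1301 rad.
Area = E·R² = 0.1301 × (1737.4)² ≈ 392756 km².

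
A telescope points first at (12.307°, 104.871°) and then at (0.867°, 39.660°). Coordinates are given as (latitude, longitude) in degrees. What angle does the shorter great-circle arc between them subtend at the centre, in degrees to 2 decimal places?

In radians: φ₁ = 0.2148, φ₂ = 0.0151, Δλ = -65.211° = -1.1381 rad.
Haversine: a = sin²(Δφ/2) + cos φ₁ cos φ₂ sin²(Δλ/2) = 0.0099 + (0.9770)(0.9999)(0.2904) = 0.29359.
Central angle c = 2·arcsin(√a) = 1.14525 rad.
So the angular separation is 65.62°.

65.62°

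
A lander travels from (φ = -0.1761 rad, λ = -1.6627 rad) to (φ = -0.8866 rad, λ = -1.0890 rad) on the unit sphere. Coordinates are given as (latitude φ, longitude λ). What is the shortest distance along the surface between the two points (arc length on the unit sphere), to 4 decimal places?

Let φ₁ = -0.1761 rad, φ₂ = -0.8866 rad, and Δλ = 0.5737 rad.
cos c = sin φ₁ sin φ₂ + cos φ₁ cos φ₂ cos Δλ = (-0.1752)(-0.7749) + (0.9845)(0.6321)(0.8399) = 0.65841,
so c = arccos(0.65841) = 0.85209 rad.
On the unit sphere the arc length equals the central angle: 0.8521.

0.8521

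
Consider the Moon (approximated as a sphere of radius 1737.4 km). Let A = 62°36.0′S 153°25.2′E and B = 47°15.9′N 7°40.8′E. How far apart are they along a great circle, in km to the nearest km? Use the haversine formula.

In radians: φ₁ = -1.0926, φ₂ = 0.8249, Δλ = -145.740° = -2.5436 rad.
Haversine: a = sin²(Δφ/2) + cos φ₁ cos φ₂ sin²(Δλ/2) = 0.6699 + (0.4602)(0.6786)(0.9132) = 0.95511.
Central angle c = 2·arcsin(√a) = 2.71459 rad.
Distance = R·c = 1737.4 × 2.7146 ≈ 4716 km.

4716 km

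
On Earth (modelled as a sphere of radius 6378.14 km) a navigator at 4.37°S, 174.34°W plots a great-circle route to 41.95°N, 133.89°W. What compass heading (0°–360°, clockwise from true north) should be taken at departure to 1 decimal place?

34.2°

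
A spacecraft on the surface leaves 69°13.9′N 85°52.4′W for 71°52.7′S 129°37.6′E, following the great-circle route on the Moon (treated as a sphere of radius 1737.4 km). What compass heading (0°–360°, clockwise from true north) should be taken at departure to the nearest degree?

241°

With φ₁ = 1.2083, φ₂ = -1.2545, Δλ = -2.5220 rad, the forward-azimuth formula gives
θ = atan2( sin Δλ cos φ₂ , cos φ₁ sin φ₂ − sin φ₁ cos φ₂ cos Δλ ) = atan2(-0.1806, -0.1002) = -119.03°.
Adding 360° brings this into [0°, 360°): 241°.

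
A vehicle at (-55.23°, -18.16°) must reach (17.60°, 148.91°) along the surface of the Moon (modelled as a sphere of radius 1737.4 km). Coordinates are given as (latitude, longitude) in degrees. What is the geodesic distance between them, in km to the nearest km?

4278 km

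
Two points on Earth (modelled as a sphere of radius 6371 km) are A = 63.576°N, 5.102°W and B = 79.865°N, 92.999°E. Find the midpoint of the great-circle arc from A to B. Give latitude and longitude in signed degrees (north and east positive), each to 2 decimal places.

76.40°, 17.42°

Central angle δ = 0.5145 rad. Interpolating on the sphere with fraction f = 0.5:
P = [sin((1−f)δ)·A + sin(fδ)·B] / sin δ = 0.5170·A + 0.5170·B in Cartesian coordinates,
giving P = (0.2244, 0.0704, 0.9719), i.e. latitude 76.40°, longitude 17.42°.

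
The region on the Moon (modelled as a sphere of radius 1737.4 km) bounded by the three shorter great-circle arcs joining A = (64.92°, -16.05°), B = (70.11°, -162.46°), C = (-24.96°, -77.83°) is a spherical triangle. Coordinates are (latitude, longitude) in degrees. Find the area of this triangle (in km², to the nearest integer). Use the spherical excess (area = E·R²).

Side lengths (central angles): a = 1.9476, b = 1.7726, c = 0.7502 rad; semiperimeter s = 2.2352.
By l'Huilier's theorem, tan(E/4) = √[tan(s/2) tan((s−a)/2) tan((s−b)/2) tan((s−c)/2)], giving spherical excess E = 0.9931 rad.
Area = E·R² = 0.9931 × (1737.4)² ≈ 2997726 km².

2997726 km²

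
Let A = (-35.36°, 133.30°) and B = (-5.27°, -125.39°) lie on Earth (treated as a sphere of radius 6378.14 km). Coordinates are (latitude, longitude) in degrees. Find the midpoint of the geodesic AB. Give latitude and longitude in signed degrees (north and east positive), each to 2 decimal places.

-30.10°, -169.12°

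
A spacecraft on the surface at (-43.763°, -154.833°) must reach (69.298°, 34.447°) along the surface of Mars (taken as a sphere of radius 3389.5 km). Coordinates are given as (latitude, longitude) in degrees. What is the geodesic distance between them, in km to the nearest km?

9112 km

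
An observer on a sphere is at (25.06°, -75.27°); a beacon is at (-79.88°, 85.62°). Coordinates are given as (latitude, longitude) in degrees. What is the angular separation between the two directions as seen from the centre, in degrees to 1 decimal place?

124.6°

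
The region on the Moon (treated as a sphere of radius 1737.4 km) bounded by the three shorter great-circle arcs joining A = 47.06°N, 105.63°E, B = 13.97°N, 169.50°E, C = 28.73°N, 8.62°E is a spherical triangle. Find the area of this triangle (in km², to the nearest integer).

1260621 km²

Side lengths (central angles): a = 2.3295, b = 1.2881, c = 1.0839 rad; semiperimeter s = 2.3507.
By l'Huilier's theorem, tan(E/4) = √[tan(s/2) tan((s−a)/2) tan((s−b)/2) tan((s−c)/2)], giving spherical excess E = 0.4176 rad.
Area = E·R² = 0.4176 × (1737.4)² ≈ 1260621 km².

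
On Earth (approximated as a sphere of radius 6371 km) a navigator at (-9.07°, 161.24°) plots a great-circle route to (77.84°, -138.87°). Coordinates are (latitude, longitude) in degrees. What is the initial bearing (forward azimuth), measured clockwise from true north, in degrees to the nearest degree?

11°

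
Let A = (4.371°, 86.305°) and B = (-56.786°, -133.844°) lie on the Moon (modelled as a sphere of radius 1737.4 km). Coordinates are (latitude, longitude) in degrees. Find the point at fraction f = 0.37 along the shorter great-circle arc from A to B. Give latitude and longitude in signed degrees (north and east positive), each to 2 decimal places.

-35.34°, 106.35°

The central angle between A and B is δ = 2.0729 rad.
With f = 0.37, the slerp weights are sin((1−f)δ)/sin δ = 1.1010 and sin(fδ)/sin δ = 0.7917.
Weighted sum of the unit vectors: (1.1010)·(0.0643,0.9950,0.0762) + (0.7917)·(-0.3794,-0.3951,-0.8366) = (-0.2296, 0.7828, -0.5784).
Converting back: φ = atan2(z, √(x²+y²)) = -35.34°, λ = atan2(y, x) = 106.35°.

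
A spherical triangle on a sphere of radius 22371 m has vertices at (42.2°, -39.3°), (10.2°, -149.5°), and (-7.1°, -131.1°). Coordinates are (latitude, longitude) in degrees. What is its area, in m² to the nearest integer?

248193426 m²

Side lengths (central angles): a = 0.4398, b = 1.6771, c = 1.7040 rad; semiperimeter s = 1.9105.
By l'Huilier's theorem, tan(E/4) = √[tan(s/2) tan((s−a)/2) tan((s−b)/2) tan((s−c)/2)], giving spherical excess E = 0.4959 rad.
Area = E·R² = 0.4959 × (22371)² ≈ 248193426 m².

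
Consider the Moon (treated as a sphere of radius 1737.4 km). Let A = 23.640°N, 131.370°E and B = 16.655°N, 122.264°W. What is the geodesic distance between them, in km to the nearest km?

2960 km

Let φ₁ = 0.4126 rad, φ₂ = 0.2907 rad, and Δλ = 1.8564 rad.
Haversine: a = sin²(Δφ/2) + cos φ₁ cos φ₂ sin²(Δλ/2) = 0.0037 + (0.9161)(0.9580)(0.6409) = 0.56619.
Central angle c = 2·arcsin(√a) = 1.70356 rad.
Distance = R·c = 1737.4 × 1.7036 ≈ 2960 km.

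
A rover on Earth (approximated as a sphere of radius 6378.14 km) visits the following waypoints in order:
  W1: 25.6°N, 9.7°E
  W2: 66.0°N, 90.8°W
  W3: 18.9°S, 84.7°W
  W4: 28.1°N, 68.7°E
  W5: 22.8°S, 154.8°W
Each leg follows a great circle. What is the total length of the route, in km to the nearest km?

Leg W1→W2: central angle 1.2367 rad, distance 7888.1 km.
Leg W2→W3: central angle 1.4840 rad, distance 9465.0 km.
Leg W3→W4: central angle 2.6878 rad, distance 17143.3 km.
Leg W4→W5: central angle 2.4534 rad, distance 15648.2 km.
Total: 7888.1 + 9465.0 + 17143.3 + 15648.2 ≈ 50145 km.

50145 km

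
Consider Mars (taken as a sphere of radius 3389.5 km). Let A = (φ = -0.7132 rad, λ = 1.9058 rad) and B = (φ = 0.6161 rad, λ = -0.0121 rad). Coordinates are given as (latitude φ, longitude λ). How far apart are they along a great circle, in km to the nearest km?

With latitudes φ₁ = -40.863°, φ₂ = 35.300° and longitude difference Δλ = -109.888°:
cos c = sin φ₁ sin φ₂ + cos φ₁ cos φ₂ cos Δλ = (-0.6543)(0.5779) + (0.7563)(0.8161)(-0.3402) = -0.58803,
so c = arccos(-0.58803) = 2.19942 rad.
Distance = R·c = 3389.5 × 2.1994 ≈ 7455 km.

7455 km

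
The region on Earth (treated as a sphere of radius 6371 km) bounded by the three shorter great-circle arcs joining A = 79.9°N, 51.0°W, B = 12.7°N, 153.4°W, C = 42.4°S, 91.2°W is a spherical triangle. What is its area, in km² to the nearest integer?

61465660 km²

Side lengths (central angles): a = 1.3819, b = 2.1712, c = 1.3901 rad; semiperimeter s = 2.4716.
By l'Huilier's theorem, tan(E/4) = √[tan(s/2) tan((s−a)/2) tan((s−b)/2) tan((s−c)/2)], giving spherical excess E = 1.5143 rad.
Area = E·R² = 1.5143 × (6371)² ≈ 61465660 km².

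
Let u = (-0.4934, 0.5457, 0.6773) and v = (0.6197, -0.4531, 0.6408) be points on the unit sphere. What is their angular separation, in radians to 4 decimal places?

u·v = -0.1190; |u| = 1.0000, |v| = 1.0000.
cos θ = (u·v)/(|u||v|) = -0.1190, so θ = 1.6901 rad.

1.6901 rad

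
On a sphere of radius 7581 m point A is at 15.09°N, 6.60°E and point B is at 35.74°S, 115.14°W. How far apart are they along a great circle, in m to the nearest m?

With latitudes φ₁ = 15.090°, φ₂ = -35.740° and longitude difference Δλ = -121.740°:
cos c = sin φ₁ sin φ₂ + cos φ₁ cos φ₂ cos Δλ = (0.2603)(-0.5841) + (0.9655)(0.8117)(-0.5261) = -0.56434,
so c = arccos(-0.56434) = 2.17042 rad.
Distance = R·c = 7581 × 2.1704 ≈ 16454 m.

16454 m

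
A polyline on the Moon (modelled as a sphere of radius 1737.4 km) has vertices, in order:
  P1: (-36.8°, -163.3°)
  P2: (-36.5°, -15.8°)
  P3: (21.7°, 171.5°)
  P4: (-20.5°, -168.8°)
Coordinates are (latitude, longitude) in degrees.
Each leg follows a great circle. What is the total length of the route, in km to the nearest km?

Leg P1→P2: central angle 1.7585 rad, distance 3055.1 km.
Leg P2→P3: central angle 2.8606 rad, distance 4969.9 km.
Leg P3→P4: central angle 0.8095 rad, distance 1406.4 km.
Total: 3055.1 + 4969.9 + 1406.4 ≈ 9431 km.

9431 km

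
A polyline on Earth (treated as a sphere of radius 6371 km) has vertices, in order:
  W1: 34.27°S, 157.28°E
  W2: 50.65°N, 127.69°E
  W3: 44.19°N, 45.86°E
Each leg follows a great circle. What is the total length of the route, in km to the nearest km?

15758 km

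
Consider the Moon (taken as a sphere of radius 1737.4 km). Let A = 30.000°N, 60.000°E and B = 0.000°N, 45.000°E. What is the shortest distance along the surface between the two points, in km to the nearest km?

1008 km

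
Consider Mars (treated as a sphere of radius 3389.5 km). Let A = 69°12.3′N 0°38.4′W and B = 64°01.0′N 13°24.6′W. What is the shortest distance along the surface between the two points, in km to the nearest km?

Let φ₁ = 1.2079 rad, φ₂ = 1.1173 rad, and Δλ = -0.2229 rad.
Haversine: a = sin²(Δφ/2) + cos φ₁ cos φ₂ sin²(Δλ/2) = 0.0020 + (0.3550)(0.4381)(0.0124) = 0.00397.
Central angle c = 2·arcsin(√a) = 0.12613 rad.
Distance = R·c = 3389.5 × 0.1261 ≈ 428 km.

428 km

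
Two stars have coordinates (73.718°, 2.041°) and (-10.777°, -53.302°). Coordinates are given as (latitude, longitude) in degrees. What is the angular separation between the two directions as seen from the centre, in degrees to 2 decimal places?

91.31°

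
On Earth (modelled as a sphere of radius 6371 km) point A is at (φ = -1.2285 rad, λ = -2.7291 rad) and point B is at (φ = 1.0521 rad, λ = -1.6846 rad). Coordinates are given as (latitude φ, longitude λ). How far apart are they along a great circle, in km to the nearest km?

With latitudes φ₁ = -70.388°, φ₂ = 60.281° and longitude difference Δλ = 59.845°:
cos c = sin φ₁ sin φ₂ + cos φ₁ cos φ₂ cos Δλ = (-0.9420)(0.8685) + (0.3357)(0.4957)(0.5023) = -0.73450,
so c = arccos(-0.73450) = 2.39572 rad.
Distance = R·c = 6371 × 2.3957 ≈ 15263 km.

15263 km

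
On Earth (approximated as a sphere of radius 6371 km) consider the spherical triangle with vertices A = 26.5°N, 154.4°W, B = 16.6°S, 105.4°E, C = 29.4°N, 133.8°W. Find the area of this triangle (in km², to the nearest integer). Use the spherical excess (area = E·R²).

1178915 km²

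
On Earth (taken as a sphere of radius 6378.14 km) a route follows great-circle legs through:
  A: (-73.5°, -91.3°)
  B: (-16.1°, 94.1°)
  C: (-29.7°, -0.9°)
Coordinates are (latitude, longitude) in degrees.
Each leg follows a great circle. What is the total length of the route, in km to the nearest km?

19662 km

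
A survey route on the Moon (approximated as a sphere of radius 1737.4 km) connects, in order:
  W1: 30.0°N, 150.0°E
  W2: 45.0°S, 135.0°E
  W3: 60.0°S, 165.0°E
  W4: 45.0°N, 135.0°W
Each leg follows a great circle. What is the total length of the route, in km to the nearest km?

Leg W1→W2: central angle 1.3305 rad, distance 2311.7 km.
Leg W2→W3: central angle 0.4064 rad, distance 706.0 km.
Leg W3→W4: central angle 2.0215 rad, distance 3512.1 km.
Total: 2311.7 + 706.0 + 3512.1 ≈ 6530 km.

6530 km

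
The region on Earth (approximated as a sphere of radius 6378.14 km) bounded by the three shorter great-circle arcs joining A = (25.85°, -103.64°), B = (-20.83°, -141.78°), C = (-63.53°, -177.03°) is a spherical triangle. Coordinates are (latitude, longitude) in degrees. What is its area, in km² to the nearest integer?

Side lengths (central angles): a = 0.8519, b = 1.8501, c = 1.0397 rad; semiperimeter s = 1.8708.
By l'Huilier's theorem, tan(E/4) = √[tan(s/2) tan((s−a)/2) tan((s−b)/2) tan((s−c)/2)], giving spherical excess E = 0.2355 rad.
Area = E·R² = 0.2355 × (6378.14)² ≈ 9579229 km².

9579229 km²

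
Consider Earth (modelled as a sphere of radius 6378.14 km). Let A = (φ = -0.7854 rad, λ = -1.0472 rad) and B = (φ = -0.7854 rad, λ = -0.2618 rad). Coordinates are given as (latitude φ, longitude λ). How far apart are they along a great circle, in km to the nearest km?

In radians: φ₁ = -0.7854, φ₂ = -0.7854, Δλ = 45.000° = 0.7854 rad.
Haversine: a = sin²(Δφ/2) + cos φ₁ cos φ₂ sin²(Δλ/2) = 0.0000 + (0.7071)(0.7071)(0.1464) = 0.07322.
Central angle c = 2·arcsin(√a) = 0.54803 rad.
Distance = R·c = 6378.14 × 0.5480 ≈ 3495 km.

3495 km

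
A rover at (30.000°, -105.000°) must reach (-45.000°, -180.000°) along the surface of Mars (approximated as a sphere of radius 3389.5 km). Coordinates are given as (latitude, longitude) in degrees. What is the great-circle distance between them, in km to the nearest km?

Let φ₁ = 0.5236 rad, φ₂ = -0.7854 rad, and Δλ = -1.3090 rad.
Haversine: a = sin²(Δφ/2) + cos φ₁ cos φ₂ sin²(Δλ/2) = 0.3706 + (0.8660)(0.7071)(0.3706) = 0.59753.
Central angle c = 2·arcsin(√a) = 1.76711 rad.
Distance = R·c = 3389.5 × 1.7671 ≈ 5990 km.

5990 km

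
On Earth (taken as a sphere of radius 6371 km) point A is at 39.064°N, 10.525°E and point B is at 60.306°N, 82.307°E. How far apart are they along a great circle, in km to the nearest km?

5350 km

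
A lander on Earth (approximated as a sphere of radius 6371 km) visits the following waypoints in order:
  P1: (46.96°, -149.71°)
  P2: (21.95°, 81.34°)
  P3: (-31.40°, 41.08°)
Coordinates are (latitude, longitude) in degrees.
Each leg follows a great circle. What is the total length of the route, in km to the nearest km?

Leg P1→P2: central angle 1.6959 rad, distance 10804.4 km.
Leg P2→P3: central angle 1.1490 rad, distance 7320.3 km.
Total: 10804.4 + 7320.3 ≈ 18125 km.

18125 km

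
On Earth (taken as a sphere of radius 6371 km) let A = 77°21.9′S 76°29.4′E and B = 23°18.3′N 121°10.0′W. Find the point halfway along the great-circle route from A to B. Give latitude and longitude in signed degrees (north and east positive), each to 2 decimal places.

-39.13°, -126.51°

The central angle between A and B is δ = 2.1864 rad.
With f = 0.5, the slerp weights are sin((1−f)δ)/sin δ = 1.0878 and sin(fδ)/sin δ = 1.0878.
Weighted sum of the unit vectors: (1.0878)·(0.0511,0.2127,-0.9758) + (1.0878)·(-0.4753,-0.7859,0.3956) = (-0.4615, -0.6235, -0.6311).
Converting back: φ = atan2(z, √(x²+y²)) = -39.13°, λ = atan2(y, x) = -126.51°.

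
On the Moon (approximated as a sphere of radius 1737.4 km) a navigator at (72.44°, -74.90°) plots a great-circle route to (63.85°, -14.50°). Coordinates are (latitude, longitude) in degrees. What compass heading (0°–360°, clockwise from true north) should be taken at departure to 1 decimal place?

With φ₁ = 1.2643, φ₂ = 1.1144, Δλ = 1.0542 rad, the forward-azimuth formula gives
θ = atan2( sin Δλ cos φ₂ , cos φ₁ sin φ₂ − sin φ₁ cos φ₂ cos Δλ ) = atan2(0.3832, 0.0633) = 80.62°.
So the initial bearing is 80.6°.

80.6°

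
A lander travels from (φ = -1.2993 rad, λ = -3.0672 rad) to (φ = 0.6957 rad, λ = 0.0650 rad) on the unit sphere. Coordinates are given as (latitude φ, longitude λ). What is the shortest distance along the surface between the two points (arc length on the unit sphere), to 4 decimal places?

Let φ₁ = -1.2993 rad, φ₂ = 0.6957 rad, and Δλ = 3.1322 rad.
cos c = sin φ₁ sin φ₂ + cos φ₁ cos φ₂ cos Δλ = (-0.9634)(0.6409) + (0.2682)(0.7676)(-1.0000) = -0.82329,
so c = arccos(-0.82329) = 2.53798 rad.
On the unit sphere the arc length equals the central angle: 2.5380.

2.5380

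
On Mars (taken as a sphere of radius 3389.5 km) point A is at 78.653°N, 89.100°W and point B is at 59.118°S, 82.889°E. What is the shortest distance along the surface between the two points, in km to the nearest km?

9483 km

Let φ₁ = 1.3728 rad, φ₂ = -1.0318 rad, and Δλ = 3.0018 rad.
cos c = sin φ₁ sin φ₂ + cos φ₁ cos φ₂ cos Δλ = (0.9805)(-0.8582) + (0.1968)(0.5133)(-0.9902) = -0.94145,
so c = arccos(-0.94145) = 2.79771 rad.
Distance = R·c = 3389.5 × 2.7977 ≈ 9483 km.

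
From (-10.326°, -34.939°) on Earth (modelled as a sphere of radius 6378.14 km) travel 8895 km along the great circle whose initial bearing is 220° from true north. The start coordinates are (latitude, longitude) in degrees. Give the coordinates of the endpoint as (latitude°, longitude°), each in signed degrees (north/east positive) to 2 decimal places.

Angular distance δ = d/R = 8895/6378.14 = 1.39461 rad; initial bearing θ = 3.8397 rad.
sin φ₂ = sin φ₁ cos δ + cos φ₁ sin δ cos θ = (-0.1792)(0.1753) + (0.9838)(0.9845)(-0.7660) = -0.7734, so φ₂ = -50.66°.
Δλ = atan2(sin θ sin δ cos φ₁, cos δ − sin φ₁ sin φ₂) = atan2(-0.6226, 0.0367) = -86.631°.
λ₂ = -34.939° − 86.631° = -121.57°.

-50.66°, -121.57°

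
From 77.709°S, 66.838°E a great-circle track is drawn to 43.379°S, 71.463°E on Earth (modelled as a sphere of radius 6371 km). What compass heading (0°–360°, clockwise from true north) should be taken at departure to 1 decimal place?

6.0°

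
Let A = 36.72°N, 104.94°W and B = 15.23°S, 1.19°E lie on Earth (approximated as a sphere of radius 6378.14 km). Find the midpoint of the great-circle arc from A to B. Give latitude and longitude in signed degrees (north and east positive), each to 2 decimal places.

Central angle δ = 1.9519 rad. Interpolating on the sphere with fraction f = 0.5:
P = [sin((1−f)δ)·A + sin(fδ)·B] / sin δ = 0.8922·A + 0.8922·B in Cartesian coordinates,
giving P = (0.6763, -0.6731, 0.2991), i.e. latitude 17.40°, longitude -44.86°.

17.40°, -44.86°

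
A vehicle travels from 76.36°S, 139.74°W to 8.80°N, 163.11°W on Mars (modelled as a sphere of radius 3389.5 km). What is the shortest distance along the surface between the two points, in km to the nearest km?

5103 km

With latitudes φ₁ = -76.360°, φ₂ = 8.800° and longitude difference Δλ = -23.370°:
cos c = sin φ₁ sin φ₂ + cos φ₁ cos φ₂ cos Δλ = (-0.9718)(0.1530) + (0.2358)(0.9882)(0.9180) = 0.06526,
so c = arccos(0.06526) = 1.50549 rad.
Distance = R·c = 3389.5 × 1.5055 ≈ 5103 km.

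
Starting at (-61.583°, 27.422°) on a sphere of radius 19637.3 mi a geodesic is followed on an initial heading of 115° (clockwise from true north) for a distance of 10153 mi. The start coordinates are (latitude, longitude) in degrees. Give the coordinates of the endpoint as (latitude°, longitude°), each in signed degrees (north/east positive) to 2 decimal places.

Angular distance δ = d/R = 10153/19637.3 = 0.51703 rad; initial bearing θ = 2.0071 rad.
sin φ₂ = sin φ₁ cos δ + cos φ₁ sin δ cos θ = (-0.8795)(0.8693) + (0.4759)(0.4943)(-0.4226) = -0.8640, so φ₂ = -59.76°.
Δλ = atan2(sin θ sin δ cos φ₁, cos δ − sin φ₁ sin φ₂) = atan2(0.2132, 0.1094) = 62.828°.
λ₂ = 27.422° + 62.828° = 90.25°.

-59.76°, 90.25°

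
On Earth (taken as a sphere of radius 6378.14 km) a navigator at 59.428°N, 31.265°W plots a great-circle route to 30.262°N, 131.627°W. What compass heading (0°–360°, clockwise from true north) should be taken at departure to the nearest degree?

295°

Δλ = -100.362° = -1.7516 rad.
y = sin Δλ · cos φ₂ = (-0.9837)(0.8637) = -0.8496
x = cos φ₁ sin φ₂ − sin φ₁ cos φ₂ cos Δλ = (0.5086)(0.5040) − (0.8610)(0.8637)(-0.1799) = 0.3901
θ = atan2(y, x) = -65.34°; adding 360° gives 295°.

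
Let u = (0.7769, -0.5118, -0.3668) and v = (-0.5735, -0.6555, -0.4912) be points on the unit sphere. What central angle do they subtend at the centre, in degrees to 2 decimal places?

85.98°

u·v = 0.0701; |u| = 1.0000, |v| = 0.9999.
cos θ = (u·v)/(|u||v|) = 0.0701, so θ = 85.98°.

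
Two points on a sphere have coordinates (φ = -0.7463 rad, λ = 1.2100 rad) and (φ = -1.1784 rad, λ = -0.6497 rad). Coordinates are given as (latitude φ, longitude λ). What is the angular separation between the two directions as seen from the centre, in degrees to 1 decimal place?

In radians: φ₁ = -0.7463, φ₂ = -1.1784, Δλ = -106.553° = -1.8597 rad.
cos c = sin φ₁ sin φ₂ + cos φ₁ cos φ₂ cos Δλ = (-0.6789)(-0.9240) + (0.7342)(0.3824)(-0.2849) = 0.54734,
so c = arccos(0.54734) = 0.99162 rad.
So the angular separation is 56.8°.

56.8°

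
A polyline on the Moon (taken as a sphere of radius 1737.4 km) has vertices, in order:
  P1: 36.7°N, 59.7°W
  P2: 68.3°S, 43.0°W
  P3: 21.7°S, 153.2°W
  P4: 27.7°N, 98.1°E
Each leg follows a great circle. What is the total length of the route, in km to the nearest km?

9054 km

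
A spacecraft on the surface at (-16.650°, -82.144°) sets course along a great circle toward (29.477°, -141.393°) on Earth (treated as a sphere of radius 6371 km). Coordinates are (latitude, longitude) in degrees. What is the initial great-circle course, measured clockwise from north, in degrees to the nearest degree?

309°

With φ₁ = -0.2906, φ₂ = 0.5145, Δλ = -1.0341 rad, the forward-azimuth formula gives
θ = atan2( sin Δλ cos φ₂ , cos φ₁ sin φ₂ − sin φ₁ cos φ₂ cos Δλ ) = atan2(-0.7482, 0.5990) = -51.32°.
Adding 360° brings this into [0°, 360°): 309°.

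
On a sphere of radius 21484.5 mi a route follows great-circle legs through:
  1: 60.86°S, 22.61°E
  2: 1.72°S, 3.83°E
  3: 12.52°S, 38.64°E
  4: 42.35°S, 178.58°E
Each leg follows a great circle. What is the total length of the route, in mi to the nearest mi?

Leg 1→2: central angle 1.0621 rad, distance 22818.9 mi.
Leg 2→3: central angle 0.6306 rad, distance 13548.2 mi.
Leg 3→4: central angle 1.9890 rad, distance 42733.5 mi.
Total: 22818.9 + 13548.2 + 42733.5 ≈ 79101 mi.

79101 mi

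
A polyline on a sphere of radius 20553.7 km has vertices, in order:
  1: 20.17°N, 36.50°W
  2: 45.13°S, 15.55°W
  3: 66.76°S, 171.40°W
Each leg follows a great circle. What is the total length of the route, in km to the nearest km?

48296 km

Leg 1→2: central angle 1.1874 rad, distance 24405.1 km.
Leg 2→3: central angle 1.1623 rad, distance 23890.5 km.
Total: 24405.1 + 23890.5 ≈ 48296 km.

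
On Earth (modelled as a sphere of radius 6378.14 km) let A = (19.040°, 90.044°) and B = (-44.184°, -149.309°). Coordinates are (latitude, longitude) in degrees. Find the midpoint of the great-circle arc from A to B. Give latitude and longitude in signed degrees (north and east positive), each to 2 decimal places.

-23.65°, 136.82°

Central angle δ = 2.1809 rad. Interpolating on the sphere with fraction f = 0.5:
P = [sin((1−f)δ)·A + sin(fδ)·B] / sin δ = 1.0820·A + 1.0820·B in Cartesian coordinates,
giving P = (-0.6680, 0.6268, -0.4011), i.e. latitude -23.65°, longitude 136.82°.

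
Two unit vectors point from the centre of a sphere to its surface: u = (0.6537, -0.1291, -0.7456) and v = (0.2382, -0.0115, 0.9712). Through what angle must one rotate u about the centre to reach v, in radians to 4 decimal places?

2.1736 rad

u·v = -0.5669; |u| = 1.0000, |v| = 1.0001.
cos θ = (u·v)/(|u||v|) = -0.5669, so θ = 2.1736 rad.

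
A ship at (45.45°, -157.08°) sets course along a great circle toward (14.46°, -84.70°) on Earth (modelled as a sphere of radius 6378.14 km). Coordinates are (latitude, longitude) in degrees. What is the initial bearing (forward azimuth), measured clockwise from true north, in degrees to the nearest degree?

92°

With φ₁ = 0.7933, φ₂ = 0.2524, Δλ = 1.2633 rad, the forward-azimuth formula gives
θ = atan2( sin Δλ cos φ₂ , cos φ₁ sin φ₂ − sin φ₁ cos φ₂ cos Δλ ) = atan2(0.9229, -0.0337) = 92.09°.
So the initial bearing is 92°.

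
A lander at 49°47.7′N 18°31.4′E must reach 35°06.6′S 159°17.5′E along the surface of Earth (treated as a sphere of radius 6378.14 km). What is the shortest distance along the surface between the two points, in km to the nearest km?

Let φ₁ = 0.8691 rad, φ₂ = -0.6128 rad, and Δλ = 2.4569 rad.
cos c = sin φ₁ sin φ₂ + cos φ₁ cos φ₂ cos Δλ = (0.7637)(-0.5751) + (0.6455)(0.8180)(-0.7746) = -0.84830,
so c = arccos(-0.84830) = 2.58357 rad.
Distance = R·c = 6378.14 × 2.5836 ≈ 16478 km.

16478 km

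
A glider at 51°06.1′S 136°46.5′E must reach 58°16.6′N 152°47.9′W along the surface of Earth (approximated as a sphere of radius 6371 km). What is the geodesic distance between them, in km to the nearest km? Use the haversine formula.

13728 km

Let φ₁ = -0.8919 rad, φ₂ = 1.0171 rad, and Δλ = 1.2292 rad.
Haversine: a = sin²(Δφ/2) + cos φ₁ cos φ₂ sin²(Δλ/2) = 0.6659 + (0.6279)(0.5258)(0.3325) = 0.77569.
Central angle c = 2·arcsin(√a) = 2.15480 rad.
Distance = R·c = 6371 × 2.1548 ≈ 13728 km.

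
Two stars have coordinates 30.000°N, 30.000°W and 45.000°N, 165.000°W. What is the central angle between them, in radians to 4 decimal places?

1.6503 rad

With latitudes φ₁ = 30.000°, φ₂ = 45.000° and longitude difference Δλ = -135.000°:
cos c = sin φ₁ sin φ₂ + cos φ₁ cos φ₂ cos Δλ = (0.5000)(0.7071) + (0.8660)(0.7071)(-0.7071) = -0.07946,
so c = arccos(-0.07946) = 1.65034 rad.
So the angular separation is 1.6503 rad.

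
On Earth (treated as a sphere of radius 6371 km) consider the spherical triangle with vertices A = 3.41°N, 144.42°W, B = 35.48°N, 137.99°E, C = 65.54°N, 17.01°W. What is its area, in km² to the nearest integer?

52045724 km²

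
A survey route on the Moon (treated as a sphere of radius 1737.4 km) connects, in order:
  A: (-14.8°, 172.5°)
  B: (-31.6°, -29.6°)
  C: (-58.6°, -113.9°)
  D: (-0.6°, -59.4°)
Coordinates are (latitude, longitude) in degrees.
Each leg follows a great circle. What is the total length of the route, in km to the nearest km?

7927 km

Leg A→B: central angle 2.2512 rad, distance 3911.3 km.
Leg B→C: central angle 1.0572 rad, distance 1836.8 km.
Leg C→D: central angle 1.2541 rad, distance 2178.8 km.
Total: 3911.3 + 1836.8 + 2178.8 ≈ 7927 km.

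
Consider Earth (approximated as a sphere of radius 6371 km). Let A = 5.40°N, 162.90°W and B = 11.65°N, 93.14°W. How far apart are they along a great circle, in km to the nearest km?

7686 km

Let φ₁ = 0.0942 rad, φ₂ = 0.2033 rad, and Δλ = 1.2175 rad.
cos c = sin φ₁ sin φ₂ + cos φ₁ cos φ₂ cos Δλ = (0.0941)(0.2019) + (0.9956)(0.9794)(0.3460) = 0.35633,
so c = arccos(0.35633) = 1.20646 rad.
Distance = R·c = 6371 × 1.2065 ≈ 7686 km.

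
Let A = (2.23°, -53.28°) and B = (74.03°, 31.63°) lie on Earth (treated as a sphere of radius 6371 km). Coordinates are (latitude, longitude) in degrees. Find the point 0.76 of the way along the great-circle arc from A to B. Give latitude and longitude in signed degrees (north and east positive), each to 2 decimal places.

63.10°, -19.70°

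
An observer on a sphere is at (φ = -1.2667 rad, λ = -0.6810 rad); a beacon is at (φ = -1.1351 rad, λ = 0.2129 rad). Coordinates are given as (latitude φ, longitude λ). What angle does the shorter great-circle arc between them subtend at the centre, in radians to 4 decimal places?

0.3358 rad

With latitudes φ₁ = -72.577°, φ₂ = -65.036° and longitude difference Δλ = 51.217°:
Haversine: a = sin²(Δφ/2) + cos φ₁ cos φ₂ sin²(Δλ/2) = 0.0043 + (0.2994)(0.4220)(0.1868) = 0.02793.
Central angle c = 2·arcsin(√a) = 0.33583 rad.
So the angular separation is 0.3358 rad.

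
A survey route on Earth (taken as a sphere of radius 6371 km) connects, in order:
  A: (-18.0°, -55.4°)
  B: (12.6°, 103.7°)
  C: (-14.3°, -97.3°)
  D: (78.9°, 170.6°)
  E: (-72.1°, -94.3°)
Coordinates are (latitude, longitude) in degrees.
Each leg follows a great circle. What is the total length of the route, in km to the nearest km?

Leg A→B: central angle 2.7776 rad, distance 17696.3 km.
Leg B→C: central angle 2.7840 rad, distance 17737.0 km.
Leg C→D: central angle 1.8227 rad, distance 11612.2 km.
Leg D→E: central angle 2.7907 rad, distance 17779.3 km.
Total: 17696.3 + 17737.0 + 11612.2 + 17779.3 ≈ 64825 km.

64825 km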